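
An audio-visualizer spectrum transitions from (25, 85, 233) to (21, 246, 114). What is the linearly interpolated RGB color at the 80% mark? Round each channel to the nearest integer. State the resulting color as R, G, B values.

80% corresponds to t = 0.8.
R = 25 + 0.8 × (21 − 25) = 25 + 0.8 × -4 = 21.8 → 22
G = 85 + 0.8 × (246 − 85) = 85 + 0.8 × 161 = 213.8 → 214
B = 233 + 0.8 × (114 − 233) = 233 + 0.8 × -119 = 137.8 → 138

(22, 214, 138)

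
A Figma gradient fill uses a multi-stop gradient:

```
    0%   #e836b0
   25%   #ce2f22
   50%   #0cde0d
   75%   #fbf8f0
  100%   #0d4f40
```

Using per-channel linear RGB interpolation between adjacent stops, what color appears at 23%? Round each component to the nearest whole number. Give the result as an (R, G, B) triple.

(208, 48, 45)

23% lies between the 0% and 25% stops, so the local fraction is t = (23 − 0)/(25 − 0) = 23/25 ≈ 0.92.
#e836b0 → (232, 54, 176); #ce2f22 → (206, 47, 34).
R = 232 + 0.92 × (206 − 232) = 208.08 → 208
G = 54 + 0.92 × (47 − 54) = 47.56 → 48
B = 176 + 0.92 × (34 − 176) = 45.36 → 45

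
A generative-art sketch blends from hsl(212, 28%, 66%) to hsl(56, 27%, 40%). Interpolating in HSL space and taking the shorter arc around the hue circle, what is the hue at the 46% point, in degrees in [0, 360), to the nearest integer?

Hue arc: Δh = 56 − 212 = -156° (|Δh| ≤ 180, already the shorter path).
H = 212 + 0.46 × (-156) = 140.24 → 140°

140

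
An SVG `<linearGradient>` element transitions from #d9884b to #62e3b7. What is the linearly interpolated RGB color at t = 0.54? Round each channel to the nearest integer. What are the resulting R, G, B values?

(153, 185, 133)

#d9884b → (217, 136, 75); #62e3b7 → (98, 227, 183).
R = 217 + 0.54 × (98 − 217) = 217 + 0.54 × -119 = 152.74 → 153
G = 136 + 0.54 × (227 − 136) = 136 + 0.54 × 91 = 185.14 → 185
B = 75 + 0.54 × (183 − 75) = 75 + 0.54 × 108 = 133.32 → 133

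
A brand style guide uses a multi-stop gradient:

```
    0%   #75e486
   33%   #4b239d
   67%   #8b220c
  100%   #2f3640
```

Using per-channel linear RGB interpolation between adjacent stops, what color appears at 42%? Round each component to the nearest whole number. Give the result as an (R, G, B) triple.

(92, 35, 119)

42% lies between the 33% and 67% stops, so the local fraction is t = (42 − 33)/(67 − 33) = 9/34 ≈ 0.2647.
#4b239d → (75, 35, 157); #8b220c → (139, 34, 12).
R = 75 + 0.2647 × (139 − 75) = 91.941 → 92
G = 35 + 0.2647 × (34 − 35) = 34.735 → 35
B = 157 + 0.2647 × (12 − 157) = 118.619 → 119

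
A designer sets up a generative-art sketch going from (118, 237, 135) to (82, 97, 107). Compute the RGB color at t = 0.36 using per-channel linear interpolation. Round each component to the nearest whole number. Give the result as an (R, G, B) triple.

(105, 187, 125)

R = 118 + 0.36 × (82 − 118) = 118 + 0.36 × -36 = 105.04 → 105
G = 237 + 0.36 × (97 − 237) = 237 + 0.36 × -140 = 186.6 → 187
B = 135 + 0.36 × (107 − 135) = 135 + 0.36 × -28 = 124.92 → 125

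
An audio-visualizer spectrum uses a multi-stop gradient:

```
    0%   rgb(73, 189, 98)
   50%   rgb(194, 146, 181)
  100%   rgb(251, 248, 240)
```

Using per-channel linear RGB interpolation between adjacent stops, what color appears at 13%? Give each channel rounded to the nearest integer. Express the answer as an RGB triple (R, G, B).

(104, 178, 120)

13% lies between the 0% and 50% stops, so the local fraction is t = (13 − 0)/(50 − 0) = 13/50 ≈ 0.26.
R = 73 + 0.26 × (194 − 73) = 104.46 → 104
G = 189 + 0.26 × (146 − 189) = 177.82 → 178
B = 98 + 0.26 × (181 − 98) = 119.58 → 120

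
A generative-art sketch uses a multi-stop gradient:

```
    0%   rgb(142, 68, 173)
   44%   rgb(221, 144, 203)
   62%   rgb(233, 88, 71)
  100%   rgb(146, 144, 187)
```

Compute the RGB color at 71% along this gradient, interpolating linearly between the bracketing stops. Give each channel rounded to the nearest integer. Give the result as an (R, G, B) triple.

(212, 101, 98)

71% lies between the 62% and 100% stops, so the local fraction is t = (71 − 62)/(100 − 62) = 9/38 ≈ 0.2368.
R = 233 + 0.2368 × (146 − 233) = 212.398 → 212
G = 88 + 0.2368 × (144 − 88) = 101.261 → 101
B = 71 + 0.2368 × (187 − 71) = 98.469 → 98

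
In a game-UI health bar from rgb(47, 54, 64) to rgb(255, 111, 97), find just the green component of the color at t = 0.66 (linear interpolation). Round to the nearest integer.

G = 54 + 0.66 × (111 − 54) = 91.62 → 92

92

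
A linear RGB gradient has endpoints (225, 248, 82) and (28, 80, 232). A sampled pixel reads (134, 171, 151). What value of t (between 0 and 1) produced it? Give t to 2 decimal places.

0.46

Invert the lerp on the R channel (largest span, 197): t = (134 − 225) / (28 − 225) = -91/-197 = 0.46193.
Check on G: (171 − 248)/(80 − 248) = 0.4583 ✓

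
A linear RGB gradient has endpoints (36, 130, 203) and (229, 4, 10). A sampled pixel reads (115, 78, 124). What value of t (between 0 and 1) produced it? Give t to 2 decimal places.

0.41

Invert the lerp on the R channel (largest span, 193): t = (115 − 36) / (229 − 36) = 79/193 = 0.40933.
Check on G: (78 − 130)/(4 − 130) = 0.4127 ✓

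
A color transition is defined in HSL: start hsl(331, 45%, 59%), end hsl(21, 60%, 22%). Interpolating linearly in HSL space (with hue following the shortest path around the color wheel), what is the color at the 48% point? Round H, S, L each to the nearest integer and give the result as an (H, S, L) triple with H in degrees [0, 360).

(355, 52, 41)

Hue: 21 − 331 = -310°, but |-310| > 180 so the shorter arc goes the other way: Δh = -310 + 360 = 50°.
H = 331 + 0.48 × (50) = 355 → 355°
S = 45 + 0.48 × (60 − 45) = 52.2 → 52%
L = 59 + 0.48 × (22 − 59) = 41.24 → 41%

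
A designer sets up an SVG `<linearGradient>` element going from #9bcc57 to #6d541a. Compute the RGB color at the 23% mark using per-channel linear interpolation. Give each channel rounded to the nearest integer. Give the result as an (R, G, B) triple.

(144, 176, 73)

#9bcc57 → (155, 204, 87); #6d541a → (109, 84, 26).
23% corresponds to t = 0.23.
R = 155 + 0.23 × (109 − 155) = 155 + 0.23 × -46 = 144.42 → 144
G = 204 + 0.23 × (84 − 204) = 204 + 0.23 × -120 = 176.4 → 176
B = 87 + 0.23 × (26 − 87) = 87 + 0.23 × -61 = 72.97 → 73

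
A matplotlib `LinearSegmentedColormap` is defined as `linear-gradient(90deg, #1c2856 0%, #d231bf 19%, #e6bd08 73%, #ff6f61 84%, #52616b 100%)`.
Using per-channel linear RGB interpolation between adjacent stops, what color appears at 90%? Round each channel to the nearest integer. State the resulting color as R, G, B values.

90% lies between the 84% and 100% stops, so the local fraction is t = (90 − 84)/(100 − 84) = 6/16 ≈ 0.375.
#ff6f61 → (255, 111, 97); #52616b → (82, 97, 107).
R = 255 + 0.375 × (82 − 255) = 190.125 → 190
G = 111 + 0.375 × (97 − 111) = 105.75 → 106
B = 97 + 0.375 × (107 − 97) = 100.75 → 101

(190, 106, 101)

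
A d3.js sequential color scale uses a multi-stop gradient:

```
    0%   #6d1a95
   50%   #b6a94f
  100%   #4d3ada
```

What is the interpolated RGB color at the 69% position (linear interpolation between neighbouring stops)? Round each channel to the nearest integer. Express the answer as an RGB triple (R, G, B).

(142, 127, 132)

69% lies between the 50% and 100% stops, so the local fraction is t = (69 − 50)/(100 − 50) = 19/50 ≈ 0.38.
#b6a94f → (182, 169, 79); #4d3ada → (77, 58, 218).
R = 182 + 0.38 × (77 − 182) = 142.1 → 142
G = 169 + 0.38 × (58 − 169) = 126.82 → 127
B = 79 + 0.38 × (218 − 79) = 131.82 → 132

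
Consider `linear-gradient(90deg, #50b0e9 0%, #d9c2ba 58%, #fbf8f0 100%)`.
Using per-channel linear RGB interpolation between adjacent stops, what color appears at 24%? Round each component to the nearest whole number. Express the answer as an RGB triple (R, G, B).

24% lies between the 0% and 58% stops, so the local fraction is t = (24 − 0)/(58 − 0) = 24/58 ≈ 0.4138.
#50b0e9 → (80, 176, 233); #d9c2ba → (217, 194, 186).
R = 80 + 0.4138 × (217 − 80) = 136.691 → 137
G = 176 + 0.4138 × (194 − 176) = 183.448 → 183
B = 233 + 0.4138 × (186 − 233) = 213.551 → 214

(137, 183, 214)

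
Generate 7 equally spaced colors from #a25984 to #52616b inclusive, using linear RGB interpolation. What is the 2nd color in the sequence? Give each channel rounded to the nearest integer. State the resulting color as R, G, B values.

(149, 90, 128)

With 7 swatches and endpoints inclusive, swatch 2 sits at t = (2 − 1)/(7 − 1) = 1/6 ≈ 0.1667.
#a25984 → (162, 89, 132); #52616b → (82, 97, 107).
R = 162 + 0.1667 × (82 − 162) = 148.664 → 149
G = 89 + 0.1667 × (97 − 89) = 90.334 → 90
B = 132 + 0.1667 × (107 − 132) = 127.832 → 128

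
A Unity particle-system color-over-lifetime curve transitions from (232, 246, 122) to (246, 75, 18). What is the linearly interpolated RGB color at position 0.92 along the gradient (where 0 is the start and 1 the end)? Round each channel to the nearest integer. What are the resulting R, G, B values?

R = 232 + 0.92 × (246 − 232) = 232 + 0.92 × 14 = 244.88 → 245
G = 246 + 0.92 × (75 − 246) = 246 + 0.92 × -171 = 88.68 → 89
B = 122 + 0.92 × (18 − 122) = 122 + 0.92 × -104 = 26.32 → 26

(245, 89, 26)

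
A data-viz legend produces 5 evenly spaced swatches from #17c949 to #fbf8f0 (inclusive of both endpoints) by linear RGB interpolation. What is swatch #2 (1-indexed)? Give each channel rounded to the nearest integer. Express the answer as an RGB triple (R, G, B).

(80, 213, 115)

With 5 swatches and endpoints inclusive, swatch 2 sits at t = (2 − 1)/(5 − 1) = 1/4 ≈ 0.25.
#17c949 → (23, 201, 73); #fbf8f0 → (251, 248, 240).
R = 23 + 0.25 × (251 − 23) = 80 → 80
G = 201 + 0.25 × (248 − 201) = 212.75 → 213
B = 73 + 0.25 × (240 − 73) = 114.75 → 115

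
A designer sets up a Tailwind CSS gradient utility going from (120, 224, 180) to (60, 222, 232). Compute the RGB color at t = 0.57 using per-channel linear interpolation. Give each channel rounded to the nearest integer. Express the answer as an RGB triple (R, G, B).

(86, 223, 210)

R = 120 + 0.57 × (60 − 120) = 120 + 0.57 × -60 = 85.8 → 86
G = 224 + 0.57 × (222 − 224) = 224 + 0.57 × -2 = 222.86 → 223
B = 180 + 0.57 × (232 − 180) = 180 + 0.57 × 52 = 209.64 → 210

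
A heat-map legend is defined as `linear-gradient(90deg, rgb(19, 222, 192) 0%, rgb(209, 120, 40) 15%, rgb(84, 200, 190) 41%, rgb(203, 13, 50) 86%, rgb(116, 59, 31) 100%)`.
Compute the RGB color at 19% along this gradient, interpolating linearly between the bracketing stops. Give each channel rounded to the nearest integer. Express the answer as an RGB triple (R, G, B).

19% lies between the 15% and 41% stops, so the local fraction is t = (19 − 15)/(41 − 15) = 4/26 ≈ 0.1538.
R = 209 + 0.1538 × (84 − 209) = 189.775 → 190
G = 120 + 0.1538 × (200 − 120) = 132.304 → 132
B = 40 + 0.1538 × (190 − 40) = 63.07 → 63

(190, 132, 63)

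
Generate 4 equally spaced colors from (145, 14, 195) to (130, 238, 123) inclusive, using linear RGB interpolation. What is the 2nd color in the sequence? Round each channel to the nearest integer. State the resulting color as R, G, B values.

(140, 89, 171)

With 4 swatches and endpoints inclusive, swatch 2 sits at t = (2 − 1)/(4 − 1) = 1/3 ≈ 0.3333.
R = 145 + 0.3333 × (130 − 145) = 140 → 140
G = 14 + 0.3333 × (238 − 14) = 88.659 → 89
B = 195 + 0.3333 × (123 − 195) = 171.002 → 171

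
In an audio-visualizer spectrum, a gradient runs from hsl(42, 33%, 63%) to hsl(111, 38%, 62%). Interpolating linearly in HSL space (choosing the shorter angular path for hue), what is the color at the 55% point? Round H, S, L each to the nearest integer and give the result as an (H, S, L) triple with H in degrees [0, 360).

Hue arc: Δh = 111 − 42 = 69° (|Δh| ≤ 180, already the shorter path).
H = 42 + 0.55 × (69) = 79.95 → 80°
S = 33 + 0.55 × (38 − 33) = 35.75 → 36%
L = 63 + 0.55 × (62 − 63) = 62.45 → 62%

(80, 36, 62)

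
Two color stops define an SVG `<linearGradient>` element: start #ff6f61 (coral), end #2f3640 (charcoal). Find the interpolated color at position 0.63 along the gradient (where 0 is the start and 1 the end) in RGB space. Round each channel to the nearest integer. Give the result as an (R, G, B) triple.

(124, 75, 76)

#ff6f61 → (255, 111, 97); #2f3640 → (47, 54, 64).
R = 255 + 0.63 × (47 − 255) = 255 + 0.63 × -208 = 123.96 → 124
G = 111 + 0.63 × (54 − 111) = 111 + 0.63 × -57 = 75.09 → 75
B = 97 + 0.63 × (64 − 97) = 97 + 0.63 × -33 = 76.21 → 76
So the blended color is (124, 75, 76), about #7c4b4c.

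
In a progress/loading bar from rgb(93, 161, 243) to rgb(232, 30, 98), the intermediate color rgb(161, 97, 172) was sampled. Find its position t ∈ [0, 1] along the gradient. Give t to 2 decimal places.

0.49

Invert the lerp on the B channel (largest span, 145): t = (172 − 243) / (98 − 243) = -71/-145 = 0.48966.
Check on R: (161 − 93)/(232 − 93) = 0.4892 ✓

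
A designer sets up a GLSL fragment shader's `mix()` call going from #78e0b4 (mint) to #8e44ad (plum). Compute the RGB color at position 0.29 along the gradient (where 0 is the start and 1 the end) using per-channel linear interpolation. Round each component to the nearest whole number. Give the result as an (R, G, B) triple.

(126, 179, 178)

#78e0b4 → (120, 224, 180); #8e44ad → (142, 68, 173).
R = 120 + 0.29 × (142 − 120) = 120 + 0.29 × 22 = 126.38 → 126
G = 224 + 0.29 × (68 − 224) = 224 + 0.29 × -156 = 178.76 → 179
B = 180 + 0.29 × (173 − 180) = 180 + 0.29 × -7 = 177.97 → 178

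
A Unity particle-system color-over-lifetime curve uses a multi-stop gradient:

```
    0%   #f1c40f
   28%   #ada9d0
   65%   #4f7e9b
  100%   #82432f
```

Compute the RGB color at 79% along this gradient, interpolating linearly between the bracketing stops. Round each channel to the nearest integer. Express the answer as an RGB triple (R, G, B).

79% lies between the 65% and 100% stops, so the local fraction is t = (79 − 65)/(100 − 65) = 14/35 ≈ 0.4.
#4f7e9b → (79, 126, 155); #82432f → (130, 67, 47).
R = 79 + 0.4 × (130 − 79) = 99.4 → 99
G = 126 + 0.4 × (67 − 126) = 102.4 → 102
B = 155 + 0.4 × (47 − 155) = 111.8 → 112

(99, 102, 112)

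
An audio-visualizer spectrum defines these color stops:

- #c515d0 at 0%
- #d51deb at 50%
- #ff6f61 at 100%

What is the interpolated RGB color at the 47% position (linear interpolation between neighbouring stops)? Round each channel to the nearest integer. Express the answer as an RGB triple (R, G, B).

(212, 29, 233)

47% lies between the 0% and 50% stops, so the local fraction is t = (47 − 0)/(50 − 0) = 47/50 ≈ 0.94.
#c515d0 → (197, 21, 208); #d51deb → (213, 29, 235).
R = 197 + 0.94 × (213 − 197) = 212.04 → 212
G = 21 + 0.94 × (29 − 21) = 28.52 → 29
B = 208 + 0.94 × (235 − 208) = 233.38 → 233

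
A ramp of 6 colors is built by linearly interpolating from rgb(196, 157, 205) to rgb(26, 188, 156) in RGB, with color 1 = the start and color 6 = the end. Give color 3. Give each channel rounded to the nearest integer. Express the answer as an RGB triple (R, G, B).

With 6 swatches and endpoints inclusive, swatch 3 sits at t = (3 − 1)/(6 − 1) = 2/5 ≈ 0.4.
R = 196 + 0.4 × (26 − 196) = 128 → 128
G = 157 + 0.4 × (188 − 157) = 169.4 → 169
B = 205 + 0.4 × (156 − 205) = 185.4 → 185

(128, 169, 185)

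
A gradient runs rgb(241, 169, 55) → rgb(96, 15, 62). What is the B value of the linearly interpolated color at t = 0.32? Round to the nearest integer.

B = 55 + 0.32 × (62 − 55) = 57.24 → 57

57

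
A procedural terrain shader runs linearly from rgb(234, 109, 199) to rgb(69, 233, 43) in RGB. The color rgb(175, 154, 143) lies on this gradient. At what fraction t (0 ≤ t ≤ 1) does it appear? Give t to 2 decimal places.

0.36

Invert the lerp on the R channel (largest span, 165): t = (175 − 234) / (69 − 234) = -59/-165 = 0.35758.
Check on G: (154 − 109)/(233 − 109) = 0.3629 ✓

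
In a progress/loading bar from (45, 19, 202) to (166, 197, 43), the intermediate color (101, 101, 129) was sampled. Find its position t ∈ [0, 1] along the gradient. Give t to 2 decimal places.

0.46

Invert the lerp on the G channel (largest span, 178): t = (101 − 19) / (197 − 19) = 82/178 = 0.46067.
Check on R: (101 − 45)/(166 − 45) = 0.4628 ✓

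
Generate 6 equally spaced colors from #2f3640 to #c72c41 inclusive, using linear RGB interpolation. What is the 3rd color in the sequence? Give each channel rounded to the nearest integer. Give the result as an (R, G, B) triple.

With 6 swatches and endpoints inclusive, swatch 3 sits at t = (3 − 1)/(6 − 1) = 2/5 ≈ 0.4.
#2f3640 → (47, 54, 64); #c72c41 → (199, 44, 65).
R = 47 + 0.4 × (199 − 47) = 107.8 → 108
G = 54 + 0.4 × (44 − 54) = 50 → 50
B = 64 + 0.4 × (65 − 64) = 64.4 → 64

(108, 50, 64)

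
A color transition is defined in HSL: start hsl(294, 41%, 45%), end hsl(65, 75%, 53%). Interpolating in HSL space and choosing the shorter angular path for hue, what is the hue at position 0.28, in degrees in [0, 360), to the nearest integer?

331

Hue: 65 − 294 = -229°, but |-229| > 180 so the shorter arc goes the other way: Δh = -229 + 360 = 131°.
H = 294 + 0.28 × (131) = 330.68 → 331°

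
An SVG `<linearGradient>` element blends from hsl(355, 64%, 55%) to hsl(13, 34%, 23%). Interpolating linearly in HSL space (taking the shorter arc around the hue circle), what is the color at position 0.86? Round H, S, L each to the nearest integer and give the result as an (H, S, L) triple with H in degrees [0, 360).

Hue: 13 − 355 = -342°, but |-342| > 180 so the shorter arc goes the other way: Δh = -342 + 360 = 18°.
H = 355 + 0.86 × (18) = 370.48 → 370 → 370 mod 360 = 10°
S = 64 + 0.86 × (34 − 64) = 38.2 → 38%
L = 55 + 0.86 × (23 − 55) = 27.48 → 27%

(10, 38, 27)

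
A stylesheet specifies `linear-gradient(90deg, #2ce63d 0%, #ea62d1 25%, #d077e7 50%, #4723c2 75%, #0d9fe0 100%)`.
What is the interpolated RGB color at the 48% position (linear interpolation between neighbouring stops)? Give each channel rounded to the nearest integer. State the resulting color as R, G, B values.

48% lies between the 25% and 50% stops, so the local fraction is t = (48 − 25)/(50 − 25) = 23/25 ≈ 0.92.
#ea62d1 → (234, 98, 209); #d077e7 → (208, 119, 231).
R = 234 + 0.92 × (208 − 234) = 210.08 → 210
G = 98 + 0.92 × (119 − 98) = 117.32 → 117
B = 209 + 0.92 × (231 − 209) = 229.24 → 229

(210, 117, 229)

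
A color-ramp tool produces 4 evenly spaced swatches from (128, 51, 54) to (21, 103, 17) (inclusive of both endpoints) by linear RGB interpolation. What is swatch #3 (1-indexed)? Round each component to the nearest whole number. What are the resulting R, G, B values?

(57, 86, 29)

With 4 swatches and endpoints inclusive, swatch 3 sits at t = (3 − 1)/(4 − 1) = 2/3 ≈ 0.6667.
R = 128 + 0.6667 × (21 − 128) = 56.663 → 57
G = 51 + 0.6667 × (103 − 51) = 85.668 → 86
B = 54 + 0.6667 × (17 − 54) = 29.332 → 29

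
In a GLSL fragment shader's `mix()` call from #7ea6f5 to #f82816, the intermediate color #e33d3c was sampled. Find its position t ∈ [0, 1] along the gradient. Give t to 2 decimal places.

Invert the lerp on the B channel (largest span, 223): t = (60 − 245) / (22 − 245) = -185/-223 = 0.8296.
Check on R: (227 − 126)/(248 − 126) = 0.8279 ✓

0.83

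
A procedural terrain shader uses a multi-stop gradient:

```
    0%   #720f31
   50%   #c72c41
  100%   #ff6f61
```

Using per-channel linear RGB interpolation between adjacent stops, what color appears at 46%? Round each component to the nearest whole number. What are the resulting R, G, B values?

46% lies between the 0% and 50% stops, so the local fraction is t = (46 − 0)/(50 − 0) = 46/50 ≈ 0.92.
#720f31 → (114, 15, 49); #c72c41 → (199, 44, 65).
R = 114 + 0.92 × (199 − 114) = 192.2 → 192
G = 15 + 0.92 × (44 − 15) = 41.68 → 42
B = 49 + 0.92 × (65 − 49) = 63.72 → 64

(192, 42, 64)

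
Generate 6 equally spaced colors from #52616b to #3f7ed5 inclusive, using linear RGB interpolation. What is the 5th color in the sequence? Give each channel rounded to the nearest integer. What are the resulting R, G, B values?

(67, 120, 192)

With 6 swatches and endpoints inclusive, swatch 5 sits at t = (5 − 1)/(6 − 1) = 4/5 ≈ 0.8.
#52616b → (82, 97, 107); #3f7ed5 → (63, 126, 213).
R = 82 + 0.8 × (63 − 82) = 66.8 → 67
G = 97 + 0.8 × (126 − 97) = 120.2 → 120
B = 107 + 0.8 × (213 − 107) = 191.8 → 192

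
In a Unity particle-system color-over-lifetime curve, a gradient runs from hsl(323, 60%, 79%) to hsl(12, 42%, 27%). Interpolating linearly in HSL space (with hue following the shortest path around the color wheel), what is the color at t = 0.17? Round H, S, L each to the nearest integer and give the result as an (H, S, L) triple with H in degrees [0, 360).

Hue: 12 − 323 = -311°, but |-311| > 180 so the shorter arc goes the other way: Δh = -311 + 360 = 49°.
H = 323 + 0.17 × (49) = 331.33 → 331°
S = 60 + 0.17 × (42 − 60) = 56.94 → 57%
L = 79 + 0.17 × (27 − 79) = 70.16 → 70%

(331, 57, 70)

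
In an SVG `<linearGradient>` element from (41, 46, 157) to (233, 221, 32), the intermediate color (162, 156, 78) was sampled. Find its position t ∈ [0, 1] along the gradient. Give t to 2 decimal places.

0.63

Invert the lerp on the R channel (largest span, 192): t = (162 − 41) / (233 − 41) = 121/192 = 0.63021.
Check on G: (156 − 46)/(221 − 46) = 0.6286 ✓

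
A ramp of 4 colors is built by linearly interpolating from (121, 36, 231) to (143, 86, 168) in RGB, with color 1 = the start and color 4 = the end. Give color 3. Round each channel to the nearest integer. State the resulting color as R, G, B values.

(136, 69, 189)

With 4 swatches and endpoints inclusive, swatch 3 sits at t = (3 − 1)/(4 − 1) = 2/3 ≈ 0.6667.
R = 121 + 0.6667 × (143 − 121) = 135.667 → 136
G = 36 + 0.6667 × (86 − 36) = 69.335 → 69
B = 231 + 0.6667 × (168 − 231) = 188.998 → 189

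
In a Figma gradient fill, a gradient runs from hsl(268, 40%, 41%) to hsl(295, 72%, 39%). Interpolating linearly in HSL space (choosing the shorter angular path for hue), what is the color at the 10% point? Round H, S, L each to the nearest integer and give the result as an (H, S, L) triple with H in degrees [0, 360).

Hue arc: Δh = 295 − 268 = 27° (|Δh| ≤ 180, already the shorter path).
H = 268 + 0.1 × (27) = 270.7 → 271°
S = 40 + 0.1 × (72 − 40) = 43.2 → 43%
L = 41 + 0.1 × (39 − 41) = 40.8 → 41%

(271, 43, 41)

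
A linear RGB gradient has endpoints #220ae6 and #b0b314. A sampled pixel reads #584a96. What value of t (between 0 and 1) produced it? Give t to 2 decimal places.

Invert the lerp on the B channel (largest span, 210): t = (150 − 230) / (20 − 230) = -80/-210 = 0.38095.
Check on R: (88 − 34)/(176 − 34) = 0.3803 ✓

0.38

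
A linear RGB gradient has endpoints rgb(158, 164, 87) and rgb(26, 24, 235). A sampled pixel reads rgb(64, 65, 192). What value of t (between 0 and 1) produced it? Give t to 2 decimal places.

0.71

Invert the lerp on the B channel (largest span, 148): t = (192 − 87) / (235 − 87) = 105/148 = 0.70946.
Check on R: (64 − 158)/(26 − 158) = 0.7121 ✓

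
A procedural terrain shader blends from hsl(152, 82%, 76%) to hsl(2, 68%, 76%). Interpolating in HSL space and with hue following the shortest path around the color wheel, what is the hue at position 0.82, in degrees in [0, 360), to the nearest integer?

Hue arc: Δh = 2 − 152 = -150° (|Δh| ≤ 180, already the shorter path).
H = 152 + 0.82 × (-150) = 29 → 29°

29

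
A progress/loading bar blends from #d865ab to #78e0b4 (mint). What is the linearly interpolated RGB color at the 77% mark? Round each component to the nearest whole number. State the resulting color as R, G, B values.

(142, 196, 178)

#d865ab → (216, 101, 171); #78e0b4 → (120, 224, 180).
77% corresponds to t = 0.77.
R = 216 + 0.77 × (120 − 216) = 216 + 0.77 × -96 = 142.08 → 142
G = 101 + 0.77 × (224 − 101) = 101 + 0.77 × 123 = 195.71 → 196
B = 171 + 0.77 × (180 − 171) = 171 + 0.77 × 9 = 177.93 → 178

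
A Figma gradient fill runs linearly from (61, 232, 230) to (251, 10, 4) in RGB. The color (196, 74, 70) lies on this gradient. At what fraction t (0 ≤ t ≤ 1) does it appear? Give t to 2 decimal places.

0.71

Invert the lerp on the B channel (largest span, 226): t = (70 − 230) / (4 − 230) = -160/-226 = 0.70796.
Check on R: (196 − 61)/(251 − 61) = 0.7105 ✓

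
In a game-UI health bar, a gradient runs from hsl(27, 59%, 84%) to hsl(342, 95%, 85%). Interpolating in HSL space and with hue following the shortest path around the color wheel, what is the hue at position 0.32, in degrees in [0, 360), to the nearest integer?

Hue: 342 − 27 = 315°, but |315| > 180 so the shorter arc goes the other way: Δh = 315 − 360 = -45°.
H = 27 + 0.32 × (-45) = 12.6 → 13°

13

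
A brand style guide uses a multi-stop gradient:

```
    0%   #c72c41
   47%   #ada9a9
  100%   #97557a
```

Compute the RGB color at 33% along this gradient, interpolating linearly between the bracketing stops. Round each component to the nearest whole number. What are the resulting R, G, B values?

33% lies between the 0% and 47% stops, so the local fraction is t = (33 − 0)/(47 − 0) = 33/47 ≈ 0.7021.
#c72c41 → (199, 44, 65); #ada9a9 → (173, 169, 169).
R = 199 + 0.7021 × (173 − 199) = 180.745 → 181
G = 44 + 0.7021 × (169 − 44) = 131.762 → 132
B = 65 + 0.7021 × (169 − 65) = 138.018 → 138

(181, 132, 138)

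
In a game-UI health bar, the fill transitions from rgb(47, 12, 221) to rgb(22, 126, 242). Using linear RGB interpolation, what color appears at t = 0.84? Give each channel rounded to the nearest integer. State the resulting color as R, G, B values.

(26, 108, 239)

R = 47 + 0.84 × (22 − 47) = 47 + 0.84 × -25 = 26 → 26
G = 12 + 0.84 × (126 − 12) = 12 + 0.84 × 114 = 107.76 → 108
B = 221 + 0.84 × (242 − 221) = 221 + 0.84 × 21 = 238.64 → 239
So the blended color is (26, 108, 239), about #1a6cef.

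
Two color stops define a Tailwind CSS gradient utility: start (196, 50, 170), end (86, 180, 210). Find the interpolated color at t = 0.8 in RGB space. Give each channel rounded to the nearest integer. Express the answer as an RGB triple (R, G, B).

R = 196 + 0.8 × (86 − 196) = 196 + 0.8 × -110 = 108 → 108
G = 50 + 0.8 × (180 − 50) = 50 + 0.8 × 130 = 154 → 154
B = 170 + 0.8 × (210 − 170) = 170 + 0.8 × 40 = 202 → 202
So the blended color is (108, 154, 202), about #6c9aca.

(108, 154, 202)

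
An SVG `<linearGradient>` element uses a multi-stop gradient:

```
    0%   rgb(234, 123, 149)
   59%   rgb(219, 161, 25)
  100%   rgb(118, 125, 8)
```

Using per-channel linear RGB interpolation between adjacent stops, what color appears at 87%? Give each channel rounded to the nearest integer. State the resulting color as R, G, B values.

(150, 136, 13)

87% lies between the 59% and 100% stops, so the local fraction is t = (87 − 59)/(100 − 59) = 28/41 ≈ 0.6829.
R = 219 + 0.6829 × (118 − 219) = 150.027 → 150
G = 161 + 0.6829 × (125 − 161) = 136.416 → 136
B = 25 + 0.6829 × (8 − 25) = 13.391 → 13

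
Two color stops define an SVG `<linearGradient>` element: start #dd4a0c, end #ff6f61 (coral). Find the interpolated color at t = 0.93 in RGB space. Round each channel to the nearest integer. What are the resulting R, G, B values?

#dd4a0c → (221, 74, 12); #ff6f61 → (255, 111, 97).
R = 221 + 0.93 × (255 − 221) = 221 + 0.93 × 34 = 252.62 → 253
G = 74 + 0.93 × (111 − 74) = 74 + 0.93 × 37 = 108.41 → 108
B = 12 + 0.93 × (97 − 12) = 12 + 0.93 × 85 = 91.05 → 91

(253, 108, 91)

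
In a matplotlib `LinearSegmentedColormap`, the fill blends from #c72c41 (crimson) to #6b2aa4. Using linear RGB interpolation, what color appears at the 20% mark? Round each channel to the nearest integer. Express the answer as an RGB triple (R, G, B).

#c72c41 → (199, 44, 65); #6b2aa4 → (107, 42, 164).
20% corresponds to t = 0.2.
R = 199 + 0.2 × (107 − 199) = 199 + 0.2 × -92 = 180.6 → 181
G = 44 + 0.2 × (42 − 44) = 44 + 0.2 × -2 = 43.6 → 44
B = 65 + 0.2 × (164 − 65) = 65 + 0.2 × 99 = 84.8 → 85

(181, 44, 85)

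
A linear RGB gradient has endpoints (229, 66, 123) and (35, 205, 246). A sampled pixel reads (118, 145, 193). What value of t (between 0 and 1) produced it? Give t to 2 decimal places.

0.57

Invert the lerp on the R channel (largest span, 194): t = (118 − 229) / (35 − 229) = -111/-194 = 0.57216.
Check on G: (145 − 66)/(205 − 66) = 0.5683 ✓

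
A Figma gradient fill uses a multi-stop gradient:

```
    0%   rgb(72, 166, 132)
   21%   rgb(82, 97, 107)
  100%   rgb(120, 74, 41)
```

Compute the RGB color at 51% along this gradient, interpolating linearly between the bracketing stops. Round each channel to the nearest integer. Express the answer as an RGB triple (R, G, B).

(96, 88, 82)

51% lies between the 21% and 100% stops, so the local fraction is t = (51 − 21)/(100 − 21) = 30/79 ≈ 0.3797.
R = 82 + 0.3797 × (120 − 82) = 96.429 → 96
G = 97 + 0.3797 × (74 − 97) = 88.267 → 88
B = 107 + 0.3797 × (41 − 107) = 81.94 → 82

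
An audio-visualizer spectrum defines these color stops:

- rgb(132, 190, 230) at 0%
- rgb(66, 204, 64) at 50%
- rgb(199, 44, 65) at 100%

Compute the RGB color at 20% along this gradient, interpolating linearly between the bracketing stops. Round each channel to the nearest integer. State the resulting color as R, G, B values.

(106, 196, 164)

20% lies between the 0% and 50% stops, so the local fraction is t = (20 − 0)/(50 − 0) = 20/50 ≈ 0.4.
R = 132 + 0.4 × (66 − 132) = 105.6 → 106
G = 190 + 0.4 × (204 − 190) = 195.6 → 196
B = 230 + 0.4 × (64 − 230) = 163.6 → 164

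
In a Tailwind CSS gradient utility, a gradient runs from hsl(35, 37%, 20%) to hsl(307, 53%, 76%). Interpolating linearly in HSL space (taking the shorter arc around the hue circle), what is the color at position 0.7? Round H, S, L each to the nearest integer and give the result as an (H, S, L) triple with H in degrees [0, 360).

(333, 48, 59)

Hue: 307 − 35 = 272°, but |272| > 180 so the shorter arc goes the other way: Δh = 272 − 360 = -88°.
H = 35 + 0.7 × (-88) = -26.6 → -27 → -27 mod 360 = 333°
S = 37 + 0.7 × (53 − 37) = 48.2 → 48%
L = 20 + 0.7 × (76 − 20) = 59.2 → 59%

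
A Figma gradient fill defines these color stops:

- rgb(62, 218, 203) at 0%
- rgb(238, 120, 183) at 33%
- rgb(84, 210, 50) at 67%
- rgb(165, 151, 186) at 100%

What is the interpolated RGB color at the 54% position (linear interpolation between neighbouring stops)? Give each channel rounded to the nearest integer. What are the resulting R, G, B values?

(143, 176, 101)

54% lies between the 33% and 67% stops, so the local fraction is t = (54 − 33)/(67 − 33) = 21/34 ≈ 0.6176.
R = 238 + 0.6176 × (84 − 238) = 142.89 → 143
G = 120 + 0.6176 × (210 − 120) = 175.584 → 176
B = 183 + 0.6176 × (50 − 183) = 100.859 → 101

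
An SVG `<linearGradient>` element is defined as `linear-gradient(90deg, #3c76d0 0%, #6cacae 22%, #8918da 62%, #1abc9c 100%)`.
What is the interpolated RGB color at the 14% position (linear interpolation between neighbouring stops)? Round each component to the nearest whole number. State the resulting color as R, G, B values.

(91, 152, 186)

14% lies between the 0% and 22% stops, so the local fraction is t = (14 − 0)/(22 − 0) = 14/22 ≈ 0.6364.
#3c76d0 → (60, 118, 208); #6cacae → (108, 172, 174).
R = 60 + 0.6364 × (108 − 60) = 90.547 → 91
G = 118 + 0.6364 × (172 − 118) = 152.366 → 152
B = 208 + 0.6364 × (174 − 208) = 186.362 → 186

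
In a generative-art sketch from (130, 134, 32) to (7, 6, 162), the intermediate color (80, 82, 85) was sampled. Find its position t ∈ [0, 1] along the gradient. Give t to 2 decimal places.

0.41

Invert the lerp on the B channel (largest span, 130): t = (85 − 32) / (162 − 32) = 53/130 = 0.40769.
Check on R: (80 − 130)/(7 − 130) = 0.4065 ✓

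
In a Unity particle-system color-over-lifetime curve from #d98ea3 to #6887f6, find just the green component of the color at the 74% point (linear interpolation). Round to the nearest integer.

G₁ = 142 (from #d98ea3), G₂ = 135 (from #6887f6).
G = 142 + 0.74 × (135 − 142) = 136.82 → 137

137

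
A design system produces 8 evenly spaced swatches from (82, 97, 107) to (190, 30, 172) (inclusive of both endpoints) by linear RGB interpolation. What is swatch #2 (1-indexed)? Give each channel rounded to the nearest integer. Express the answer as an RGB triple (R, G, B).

(97, 87, 116)

With 8 swatches and endpoints inclusive, swatch 2 sits at t = (2 − 1)/(8 − 1) = 1/7 ≈ 0.1429.
R = 82 + 0.1429 × (190 − 82) = 97.433 → 97
G = 97 + 0.1429 × (30 − 97) = 87.426 → 87
B = 107 + 0.1429 × (172 − 107) = 116.288 → 116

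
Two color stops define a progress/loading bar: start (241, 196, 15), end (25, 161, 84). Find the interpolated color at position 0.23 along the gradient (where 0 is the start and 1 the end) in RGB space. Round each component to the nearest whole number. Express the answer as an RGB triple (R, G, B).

(191, 188, 31)

R = 241 + 0.23 × (25 − 241) = 241 + 0.23 × -216 = 191.32 → 191
G = 196 + 0.23 × (161 − 196) = 196 + 0.23 × -35 = 187.95 → 188
B = 15 + 0.23 × (84 − 15) = 15 + 0.23 × 69 = 30.87 → 31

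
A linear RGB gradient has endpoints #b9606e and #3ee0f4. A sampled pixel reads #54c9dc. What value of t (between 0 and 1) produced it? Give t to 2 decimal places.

0.82

Invert the lerp on the B channel (largest span, 134): t = (220 − 110) / (244 − 110) = 110/134 = 0.8209.
Check on R: (84 − 185)/(62 − 185) = 0.8211 ✓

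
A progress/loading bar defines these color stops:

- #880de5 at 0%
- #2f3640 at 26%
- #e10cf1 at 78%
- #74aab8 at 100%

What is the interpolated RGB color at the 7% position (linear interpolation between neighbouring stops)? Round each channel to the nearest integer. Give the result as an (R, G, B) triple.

(112, 24, 185)

7% lies between the 0% and 26% stops, so the local fraction is t = (7 − 0)/(26 − 0) = 7/26 ≈ 0.2692.
#880de5 → (136, 13, 229); #2f3640 → (47, 54, 64).
R = 136 + 0.2692 × (47 − 136) = 112.041 → 112
G = 13 + 0.2692 × (54 − 13) = 24.037 → 24
B = 229 + 0.2692 × (64 − 229) = 184.582 → 185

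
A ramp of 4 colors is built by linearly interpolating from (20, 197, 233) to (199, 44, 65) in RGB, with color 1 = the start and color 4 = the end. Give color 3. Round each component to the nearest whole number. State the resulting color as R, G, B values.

(139, 95, 121)

With 4 swatches and endpoints inclusive, swatch 3 sits at t = (3 − 1)/(4 − 1) = 2/3 ≈ 0.6667.
R = 20 + 0.6667 × (199 − 20) = 139.339 → 139
G = 197 + 0.6667 × (44 − 197) = 94.995 → 95
B = 233 + 0.6667 × (65 − 233) = 120.994 → 121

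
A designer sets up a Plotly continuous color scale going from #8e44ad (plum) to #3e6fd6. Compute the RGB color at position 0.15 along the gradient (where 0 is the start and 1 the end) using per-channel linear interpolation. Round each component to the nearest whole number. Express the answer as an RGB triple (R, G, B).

#8e44ad → (142, 68, 173); #3e6fd6 → (62, 111, 214).
R = 142 + 0.15 × (62 − 142) = 142 + 0.15 × -80 = 130 → 130
G = 68 + 0.15 × (111 − 68) = 68 + 0.15 × 43 = 74.45 → 74
B = 173 + 0.15 × (214 − 173) = 173 + 0.15 × 41 = 179.15 → 179
So the blended color is (130, 74, 179), about #824ab3.

(130, 74, 179)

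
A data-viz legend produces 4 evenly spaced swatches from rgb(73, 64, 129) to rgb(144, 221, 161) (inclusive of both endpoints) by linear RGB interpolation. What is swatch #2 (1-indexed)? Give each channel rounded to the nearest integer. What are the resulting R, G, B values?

With 4 swatches and endpoints inclusive, swatch 2 sits at t = (2 − 1)/(4 − 1) = 1/3 ≈ 0.3333.
R = 73 + 0.3333 × (144 − 73) = 96.664 → 97
G = 64 + 0.3333 × (221 − 64) = 116.328 → 116
B = 129 + 0.3333 × (161 − 129) = 139.666 → 140

(97, 116, 140)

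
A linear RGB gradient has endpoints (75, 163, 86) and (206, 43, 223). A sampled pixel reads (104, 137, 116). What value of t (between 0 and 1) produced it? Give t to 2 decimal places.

Invert the lerp on the B channel (largest span, 137): t = (116 − 86) / (223 − 86) = 30/137 = 0.21898.
Check on R: (104 − 75)/(206 − 75) = 0.2214 ✓

0.22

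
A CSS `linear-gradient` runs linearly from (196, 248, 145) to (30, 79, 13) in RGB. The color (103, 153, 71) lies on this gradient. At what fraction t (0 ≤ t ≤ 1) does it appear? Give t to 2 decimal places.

0.56

Invert the lerp on the G channel (largest span, 169): t = (153 − 248) / (79 − 248) = -95/-169 = 0.56213.
Check on R: (103 − 196)/(30 − 196) = 0.5602 ✓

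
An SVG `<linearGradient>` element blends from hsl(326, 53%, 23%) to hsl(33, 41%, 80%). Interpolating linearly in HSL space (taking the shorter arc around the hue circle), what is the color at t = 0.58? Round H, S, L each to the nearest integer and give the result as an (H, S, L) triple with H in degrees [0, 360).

Hue: 33 − 326 = -293°, but |-293| > 180 so the shorter arc goes the other way: Δh = -293 + 360 = 67°.
H = 326 + 0.58 × (67) = 364.86 → 365 → 365 mod 360 = 5°
S = 53 + 0.58 × (41 − 53) = 46.04 → 46%
L = 23 + 0.58 × (80 − 23) = 56.06 → 56%

(5, 46, 56)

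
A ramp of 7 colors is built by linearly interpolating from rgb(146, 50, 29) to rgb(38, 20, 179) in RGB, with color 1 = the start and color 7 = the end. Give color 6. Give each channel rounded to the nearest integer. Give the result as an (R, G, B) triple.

(56, 25, 154)

With 7 swatches and endpoints inclusive, swatch 6 sits at t = (6 − 1)/(7 − 1) = 5/6 ≈ 0.8333.
R = 146 + 0.8333 × (38 − 146) = 56.004 → 56
G = 50 + 0.8333 × (20 − 50) = 25.001 → 25
B = 29 + 0.8333 × (179 − 29) = 153.995 → 154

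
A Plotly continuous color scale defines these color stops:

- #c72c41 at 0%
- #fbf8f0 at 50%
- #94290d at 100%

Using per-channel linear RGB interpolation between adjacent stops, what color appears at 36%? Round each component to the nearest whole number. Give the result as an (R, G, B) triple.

(236, 191, 191)

36% lies between the 0% and 50% stops, so the local fraction is t = (36 − 0)/(50 − 0) = 36/50 ≈ 0.72.
#c72c41 → (199, 44, 65); #fbf8f0 → (251, 248, 240).
R = 199 + 0.72 × (251 − 199) = 236.44 → 236
G = 44 + 0.72 × (248 − 44) = 190.88 → 191
B = 65 + 0.72 × (240 − 65) = 191 → 191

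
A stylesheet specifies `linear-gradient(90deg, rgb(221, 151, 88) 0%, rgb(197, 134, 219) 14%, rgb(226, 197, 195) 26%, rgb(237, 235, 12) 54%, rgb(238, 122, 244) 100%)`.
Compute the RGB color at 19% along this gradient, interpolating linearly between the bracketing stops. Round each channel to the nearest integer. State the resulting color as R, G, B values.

19% lies between the 14% and 26% stops, so the local fraction is t = (19 − 14)/(26 − 14) = 5/12 ≈ 0.4167.
R = 197 + 0.4167 × (226 − 197) = 209.084 → 209
G = 134 + 0.4167 × (197 − 134) = 160.252 → 160
B = 219 + 0.4167 × (195 − 219) = 208.999 → 209

(209, 160, 209)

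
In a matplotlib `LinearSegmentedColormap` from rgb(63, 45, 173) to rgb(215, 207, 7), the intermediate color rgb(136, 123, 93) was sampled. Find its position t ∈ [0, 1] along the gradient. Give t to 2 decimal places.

0.48

Invert the lerp on the B channel (largest span, 166): t = (93 − 173) / (7 − 173) = -80/-166 = 0.48193.
Check on R: (136 − 63)/(215 − 63) = 0.4803 ✓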